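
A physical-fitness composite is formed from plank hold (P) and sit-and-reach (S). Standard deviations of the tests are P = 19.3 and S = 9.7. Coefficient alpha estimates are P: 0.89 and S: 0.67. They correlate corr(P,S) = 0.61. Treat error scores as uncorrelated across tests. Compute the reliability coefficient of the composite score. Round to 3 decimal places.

Var(P+S) = 19.3² + 9.7² + 2·[19.3·9.7·0.61] = 466.58 + 228.396 = 694.976.
With uncorrelated errors the cross-covariances are all true-score covariance, so they carry over unchanged; only the diagonal terms shrink to ρᵢσᵢ².
True-score variance = [19.3²·0.89 + 9.7²·0.67] + 228.396 = 394.556 + 228.396 = 622.953.
Reliability = 622.953 / 694.976 = 0.896.

0.896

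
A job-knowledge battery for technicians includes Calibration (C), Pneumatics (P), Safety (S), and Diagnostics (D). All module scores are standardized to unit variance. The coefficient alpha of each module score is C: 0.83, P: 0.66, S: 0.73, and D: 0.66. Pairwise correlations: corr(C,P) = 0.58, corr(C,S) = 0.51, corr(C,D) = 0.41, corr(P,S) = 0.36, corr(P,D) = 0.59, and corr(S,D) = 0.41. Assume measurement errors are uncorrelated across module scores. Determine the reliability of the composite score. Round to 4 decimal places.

Var(C+P+S+D) = 4 + 2·[0.58 + 0.51 + 0.41 + 0.36 + 0.59 + 0.41] = 4 + 5.72 = 9.72.
With uncorrelated errors the cross-covariances are all true-score covariance, so they carry over unchanged; only the diagonal terms shrink to ρᵢσᵢ².
True-score variance = [0.83 + 0.66 + 0.73 + 0.66] + 5.72 = 2.88 + 5.72 = 8.6.
Reliability = 8.6 / 9.72 = 0.8848.

0.8848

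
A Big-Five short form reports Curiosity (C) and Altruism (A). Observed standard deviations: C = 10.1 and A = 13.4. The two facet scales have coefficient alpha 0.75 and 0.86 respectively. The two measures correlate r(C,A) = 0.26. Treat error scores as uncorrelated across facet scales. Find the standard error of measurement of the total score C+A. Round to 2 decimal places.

7.12

Var(total) = 281.57 + 70.3768 = 351.947.
True-score variance = 230.929 + 70.3768 = 301.306, so reliability = 0.8561.
Error variance = 351.947 − 301.306 = 50.6409; SEM = √50.6409 = 7.12.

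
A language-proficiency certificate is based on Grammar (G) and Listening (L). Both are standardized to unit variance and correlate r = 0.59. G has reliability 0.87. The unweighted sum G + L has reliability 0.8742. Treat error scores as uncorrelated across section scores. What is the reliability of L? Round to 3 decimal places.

Var(G+L) = 2 + 2·0.59 = 3.180.
True-score variance = ρ_G + ρ_L + 2·0.59, so 0.8742 = (0.87 + ρ_L + 1.18) / 3.180.
ρ_L = 0.8742·3.180 − 0.87 − 1.18 = 0.730.

0.730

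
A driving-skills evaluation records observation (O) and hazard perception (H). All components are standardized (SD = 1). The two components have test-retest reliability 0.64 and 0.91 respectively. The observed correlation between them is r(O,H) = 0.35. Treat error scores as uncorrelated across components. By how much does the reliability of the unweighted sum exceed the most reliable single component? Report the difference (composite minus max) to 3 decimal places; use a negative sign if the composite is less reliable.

Var(sum) = 2 + 0.7 = 2.7; true-score variance = 1.55 + 0.7 = 2.25; composite reliability = 0.8333.
Max component reliability = 0.9100.
Difference = 0.8333 − 0.9100 = -0.077.

-0.077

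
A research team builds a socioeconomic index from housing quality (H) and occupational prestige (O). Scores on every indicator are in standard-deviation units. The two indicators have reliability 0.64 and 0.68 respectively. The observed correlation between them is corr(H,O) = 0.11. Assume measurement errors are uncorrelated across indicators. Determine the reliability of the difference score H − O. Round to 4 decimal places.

Var(H−O) = 1 + 1 − 2·0.11 = 2 − 0.22 = 1.78.
With uncorrelated errors the cross-covariances are all true-score covariance, so they carry over unchanged; only the diagonal terms shrink to ρᵢσᵢ².
True-score variance = [0.64 + 0.68] − 0.22 = 1.32 − 0.22 = 1.1.
Reliability = 1.1 / 1.78 = 0.6180.

0.6180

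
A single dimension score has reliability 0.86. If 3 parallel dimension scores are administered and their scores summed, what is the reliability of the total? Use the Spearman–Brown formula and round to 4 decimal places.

ρ_k = kρ / (1 + (k−1)ρ) = 3·0.86 / (1 + 2·0.86) = 2.580 / 2.720 = 0.9485.

0.9485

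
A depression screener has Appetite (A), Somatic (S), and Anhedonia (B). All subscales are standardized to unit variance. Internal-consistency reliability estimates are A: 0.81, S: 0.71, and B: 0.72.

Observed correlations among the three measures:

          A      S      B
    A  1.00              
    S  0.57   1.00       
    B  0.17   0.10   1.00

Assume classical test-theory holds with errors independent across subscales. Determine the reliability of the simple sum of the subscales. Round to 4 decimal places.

0.8376

Var(A+S+B) = 3 + 2·[0.57 + 0.17 + 0.10] = 3 + 1.68 = 4.68.
Because errors are independent across components, Cov(Tᵢ,Tⱼ) = Cov(Xᵢ,Xⱼ); the off-diagonal part of the true-score variance is the same as above.
True-score variance = [0.81 + 0.71 + 0.72] + 1.68 = 2.24 + 1.68 = 3.92.
Reliability = 3.92 / 4.68 = 0.8376.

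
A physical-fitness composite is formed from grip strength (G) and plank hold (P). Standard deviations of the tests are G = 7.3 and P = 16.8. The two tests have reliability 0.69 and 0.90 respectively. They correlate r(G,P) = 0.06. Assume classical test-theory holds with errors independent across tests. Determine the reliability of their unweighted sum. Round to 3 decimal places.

0.872

Var(G+P) = 7.3² + 16.8² + 2·[7.3·16.8·0.06] = 335.53 + 14.7168 = 350.247.
With uncorrelated errors the cross-covariances are all true-score covariance, so they carry over unchanged; only the diagonal terms shrink to ρᵢσᵢ².
True-score variance = [7.3²·0.69 + 16.8²·0.90] + 14.7168 = 290.786 + 14.7168 = 305.503.
Reliability = 305.503 / 350.247 = 0.872.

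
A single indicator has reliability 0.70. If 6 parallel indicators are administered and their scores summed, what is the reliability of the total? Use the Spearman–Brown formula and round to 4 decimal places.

ρ_k = kρ / (1 + (k−1)ρ) = 6·0.70 / (1 + 5·0.70) = 4.200 / 4.500 = 0.9333.

0.9333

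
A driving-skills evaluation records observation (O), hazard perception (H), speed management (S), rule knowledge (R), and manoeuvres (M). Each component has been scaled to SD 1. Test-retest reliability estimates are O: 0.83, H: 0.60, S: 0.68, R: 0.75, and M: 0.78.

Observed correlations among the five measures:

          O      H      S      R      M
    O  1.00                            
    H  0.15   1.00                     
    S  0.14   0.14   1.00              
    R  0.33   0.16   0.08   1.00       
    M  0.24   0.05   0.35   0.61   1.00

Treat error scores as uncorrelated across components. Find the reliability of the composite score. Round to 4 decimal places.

Var(O+H+S+R+M) = 5 + 2·[0.15 + 0.14 + 0.33 + 0.24 + 0.14 + 0.16 + 0.05 + 0.08 + 0.35 + 0.61] = 5 + 4.5 = 9.5.
Because errors are independent across components, Cov(Tᵢ,Tⱼ) = Cov(Xᵢ,Xⱼ); the off-diagonal part of the true-score variance is the same as above.
True-score variance = [0.83 + 0.60 + 0.68 + 0.75 + 0.78] + 4.5 = 3.64 + 4.5 = 8.14.
Reliability = 8.14 / 9.5 = 0.8568.

0.8568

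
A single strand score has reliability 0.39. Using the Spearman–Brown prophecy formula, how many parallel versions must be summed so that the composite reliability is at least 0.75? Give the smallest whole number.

5

k ≥ ρ*(1−ρ₁)/(ρ₁(1−ρ*)) = 0.75·0.61 / (0.39·0.25) = 4.692.
Smallest integer k = 5.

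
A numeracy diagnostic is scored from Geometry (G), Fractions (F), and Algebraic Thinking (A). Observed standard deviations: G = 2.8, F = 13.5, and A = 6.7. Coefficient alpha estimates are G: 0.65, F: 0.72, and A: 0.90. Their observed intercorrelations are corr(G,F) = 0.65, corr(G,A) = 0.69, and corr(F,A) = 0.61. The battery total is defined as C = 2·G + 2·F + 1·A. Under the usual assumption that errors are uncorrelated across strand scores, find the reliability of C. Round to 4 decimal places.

Var(C) = 2²·2.8² + 2²·13.5² + 6.7² + 2·[4·2.8·13.5·0.65 + 2·2.8·6.7·0.69 + 2·13.5·6.7·0.61] = 805.25 + 469.036 = 1274.29.
With uncorrelated errors the cross-covariances are all true-score covariance, so they carry over unchanged; only the diagonal terms shrink to ρᵢσᵢ².
True-score variance = [2²·2.8²·0.65 + 2²·13.5²·0.72 + 6.7²·0.90] + 469.036 = 585.665 + 469.036 = 1054.7.
Reliability = 1054.7 / 1274.29 = 0.8277.

0.8277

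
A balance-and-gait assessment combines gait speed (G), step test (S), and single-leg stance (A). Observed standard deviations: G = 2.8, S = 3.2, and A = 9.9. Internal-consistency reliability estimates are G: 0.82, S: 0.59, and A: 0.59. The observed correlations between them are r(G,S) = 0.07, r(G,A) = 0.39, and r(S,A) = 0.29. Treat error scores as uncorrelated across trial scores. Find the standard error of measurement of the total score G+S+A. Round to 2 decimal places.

6.77

Var(total) = 116.09 + 41.2504 = 157.34.
True-score variance = 70.2963 + 41.2504 = 111.547, so reliability = 0.7090.
Error variance = 157.34 − 111.547 = 45.7937; SEM = √45.7937 = 6.77.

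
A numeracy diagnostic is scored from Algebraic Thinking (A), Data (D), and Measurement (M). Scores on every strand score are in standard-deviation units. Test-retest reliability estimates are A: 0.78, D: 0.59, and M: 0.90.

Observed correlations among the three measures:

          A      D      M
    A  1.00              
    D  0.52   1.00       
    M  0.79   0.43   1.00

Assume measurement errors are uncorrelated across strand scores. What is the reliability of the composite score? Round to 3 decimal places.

0.887

Var(A+D+M) = 3 + 2·[0.52 + 0.79 + 0.43] = 3 + 3.48 = 6.48.
Because errors are independent across components, Cov(Tᵢ,Tⱼ) = Cov(Xᵢ,Xⱼ); the off-diagonal part of the true-score variance is the same as above.
True-score variance = [0.78 + 0.59 + 0.90] + 3.48 = 2.27 + 3.48 = 5.75.
Reliability = 5.75 / 6.48 = 0.887.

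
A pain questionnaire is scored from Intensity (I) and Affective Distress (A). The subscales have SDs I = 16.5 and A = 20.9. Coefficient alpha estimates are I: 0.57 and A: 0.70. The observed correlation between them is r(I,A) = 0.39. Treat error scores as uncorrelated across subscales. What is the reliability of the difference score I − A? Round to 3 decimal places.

Var(I−A) = 16.5² + 20.9² − 2·16.5·20.9·0.39 = 709.06 − 268.983 = 440.077.
Under uncorrelated errors the observed covariances equal the true-score covariances, so only the own-variance terms attenuate.
True-score variance = [16.5²·0.57 + 20.9²·0.70] − 268.983 = 460.949 − 268.983 = 191.966.
Reliability = 191.966 / 440.077 = 0.436.

0.436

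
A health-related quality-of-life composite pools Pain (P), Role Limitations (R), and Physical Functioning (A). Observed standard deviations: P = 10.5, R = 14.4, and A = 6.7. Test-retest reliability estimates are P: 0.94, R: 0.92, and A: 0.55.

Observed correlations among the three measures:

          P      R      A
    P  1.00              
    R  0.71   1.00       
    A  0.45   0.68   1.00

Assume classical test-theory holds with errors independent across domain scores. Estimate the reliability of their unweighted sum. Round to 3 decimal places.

Var(P+R+A) = 10.5² + 14.4² + 6.7² + 2·[10.5·14.4·0.71 + 10.5·6.7·0.45 + 14.4·6.7·0.68] = 362.5 + 409.232 = 771.732.
Under uncorrelated errors the observed covariances equal the true-score covariances, so only the own-variance terms attenuate.
True-score variance = [10.5²·0.94 + 14.4²·0.92 + 6.7²·0.55] + 409.232 = 319.096 + 409.232 = 728.328.
Reliability = 728.328 / 771.732 = 0.944.

0.944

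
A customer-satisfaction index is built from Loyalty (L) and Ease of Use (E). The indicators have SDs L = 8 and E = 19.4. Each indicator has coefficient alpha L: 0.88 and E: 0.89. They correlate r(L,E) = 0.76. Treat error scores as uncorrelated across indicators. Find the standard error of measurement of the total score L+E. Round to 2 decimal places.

7.01

Var(total) = 440.36 + 235.904 = 676.264.
True-score variance = 391.28 + 235.904 = 627.184, so reliability = 0.9274.
Error variance = 676.264 − 627.184 = 49.0796; SEM = √49.0796 = 7.01.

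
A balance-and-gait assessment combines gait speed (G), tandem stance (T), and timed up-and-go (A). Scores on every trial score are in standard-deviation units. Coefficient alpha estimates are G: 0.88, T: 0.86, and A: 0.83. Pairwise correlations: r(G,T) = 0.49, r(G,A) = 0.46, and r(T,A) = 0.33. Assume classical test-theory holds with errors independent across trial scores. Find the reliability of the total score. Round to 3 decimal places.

0.923

Var(G+T+A) = 3 + 2·[0.49 + 0.46 + 0.33] = 3 + 2.56 = 5.56.
With uncorrelated errors the cross-covariances are all true-score covariance, so they carry over unchanged; only the diagonal terms shrink to ρᵢσᵢ².
True-score variance = [0.88 + 0.86 + 0.83] + 2.56 = 2.57 + 2.56 = 5.13.
Reliability = 5.13 / 5.56 = 0.923.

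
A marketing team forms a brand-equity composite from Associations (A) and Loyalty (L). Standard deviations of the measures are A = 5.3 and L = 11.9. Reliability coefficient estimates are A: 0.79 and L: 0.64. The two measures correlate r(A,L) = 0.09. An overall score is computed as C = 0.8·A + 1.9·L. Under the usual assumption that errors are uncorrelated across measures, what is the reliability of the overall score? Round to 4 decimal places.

Var(C) = 0.8²·5.3² + 1.9²·11.9² + 2·[1.52·5.3·11.9·0.09] = 529.19 + 17.256 = 546.446.
Because errors are independent across components, Cov(Tᵢ,Tⱼ) = Cov(Xᵢ,Xⱼ); the off-diagonal part of the true-score variance is the same as above.
True-score variance = [0.8²·5.3²·0.79 + 1.9²·11.9²·0.64] + 17.256 = 341.378 + 17.256 = 358.634.
Reliability = 358.634 / 546.446 = 0.6563.

0.6563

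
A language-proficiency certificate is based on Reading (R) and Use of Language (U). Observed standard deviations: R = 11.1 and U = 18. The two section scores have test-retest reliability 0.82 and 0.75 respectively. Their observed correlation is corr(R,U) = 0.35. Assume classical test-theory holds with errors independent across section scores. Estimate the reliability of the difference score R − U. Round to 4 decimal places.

0.6643

Var(R−U) = 11.1² + 18² − 2·11.1·18·0.35 = 447.21 − 139.86 = 307.35.
Because errors are independent across components, Cov(Tᵢ,Tⱼ) = Cov(Xᵢ,Xⱼ); the off-diagonal part of the true-score variance is the same as above.
True-score variance = [11.1²·0.82 + 18²·0.75] − 139.86 = 344.032 − 139.86 = 204.172.
Reliability = 204.172 / 307.35 = 0.6643.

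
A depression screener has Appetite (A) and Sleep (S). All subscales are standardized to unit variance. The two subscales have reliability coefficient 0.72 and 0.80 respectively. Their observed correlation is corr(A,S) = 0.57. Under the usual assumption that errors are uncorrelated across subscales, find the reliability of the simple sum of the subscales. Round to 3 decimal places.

Var(A+S) = 2 + 2·[0.57] = 2 + 1.14 = 3.14.
Because errors are independent across components, Cov(Tᵢ,Tⱼ) = Cov(Xᵢ,Xⱼ); the off-diagonal part of the true-score variance is the same as above.
True-score variance = [0.72 + 0.80] + 1.14 = 1.52 + 1.14 = 2.66.
Reliability = 2.66 / 3.14 = 0.847.

0.847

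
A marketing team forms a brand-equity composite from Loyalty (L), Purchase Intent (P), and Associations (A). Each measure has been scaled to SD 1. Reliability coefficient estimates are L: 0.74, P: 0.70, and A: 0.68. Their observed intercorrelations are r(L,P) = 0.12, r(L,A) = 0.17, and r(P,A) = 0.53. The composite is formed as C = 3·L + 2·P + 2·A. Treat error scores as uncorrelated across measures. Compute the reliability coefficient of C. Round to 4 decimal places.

Var(C) = 3² + 2² + 2² + 2·[6·0.12 + 6·0.17 + 4·0.53] = 17 + 7.72 = 24.72.
Under uncorrelated errors the observed covariances equal the true-score covariances, so only the own-variance terms attenuate.
True-score variance = [3²·0.74 + 2²·0.70 + 2²·0.68] + 7.72 = 12.18 + 7.72 = 19.9.
Reliability = 19.9 / 24.72 = 0.8050.

0.8050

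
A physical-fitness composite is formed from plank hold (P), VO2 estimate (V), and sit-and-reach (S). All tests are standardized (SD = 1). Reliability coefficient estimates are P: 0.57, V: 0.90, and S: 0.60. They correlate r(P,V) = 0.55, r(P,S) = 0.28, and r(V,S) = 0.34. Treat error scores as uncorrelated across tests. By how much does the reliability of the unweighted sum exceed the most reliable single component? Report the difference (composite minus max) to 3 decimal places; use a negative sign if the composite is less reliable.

-0.074

Var(sum) = 3 + 2.34 = 5.34; true-score variance = 2.07 + 2.34 = 4.41; composite reliability = 0.8258.
Max component reliability = 0.9000.
Difference = 0.8258 − 0.9000 = -0.074.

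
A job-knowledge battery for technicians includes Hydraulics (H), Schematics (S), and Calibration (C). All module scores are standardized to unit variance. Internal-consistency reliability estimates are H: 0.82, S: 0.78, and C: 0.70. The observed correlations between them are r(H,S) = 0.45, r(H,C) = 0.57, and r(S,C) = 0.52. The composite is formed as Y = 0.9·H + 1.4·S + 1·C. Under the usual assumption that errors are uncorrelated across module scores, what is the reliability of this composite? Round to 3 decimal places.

Var(Y) = 0.9² + 1.4² + 1 + 2·[1.26·0.45 + 0.9·0.57 + 1.4·0.52] = 3.77 + 3.616 = 7.386.
With uncorrelated errors the cross-covariances are all true-score covariance, so they carry over unchanged; only the diagonal terms shrink to ρᵢσᵢ².
True-score variance = [0.9²·0.82 + 1.4²·0.78 + 0.70] + 3.616 = 2.893 + 3.616 = 6.509.
Reliability = 6.509 / 7.386 = 0.881.

0.881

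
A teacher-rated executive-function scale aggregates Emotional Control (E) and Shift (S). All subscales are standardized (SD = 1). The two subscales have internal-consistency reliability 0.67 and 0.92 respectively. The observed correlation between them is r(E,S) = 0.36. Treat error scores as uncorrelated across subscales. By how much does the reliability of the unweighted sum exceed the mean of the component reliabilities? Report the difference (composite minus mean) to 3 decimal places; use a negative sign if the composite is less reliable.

0.054

Var(sum) = 2 + 0.72 = 2.72; true-score variance = 1.59 + 0.72 = 2.31; composite reliability = 0.8493.
Mean component reliability = 0.7950.
Difference = 0.8493 − 0.7950 = 0.054.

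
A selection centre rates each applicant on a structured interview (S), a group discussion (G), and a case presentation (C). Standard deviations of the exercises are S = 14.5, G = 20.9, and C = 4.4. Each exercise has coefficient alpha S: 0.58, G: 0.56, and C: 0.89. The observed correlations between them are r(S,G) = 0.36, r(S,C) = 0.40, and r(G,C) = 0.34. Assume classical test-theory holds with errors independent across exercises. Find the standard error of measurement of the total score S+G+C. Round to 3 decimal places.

16.812

Var(total) = 666.42 + 331.769 = 998.189.
True-score variance = 383.789 + 331.769 = 715.558, so reliability = 0.7169.
Error variance = 998.189 − 715.558 = 282.631; SEM = √282.631 = 16.812.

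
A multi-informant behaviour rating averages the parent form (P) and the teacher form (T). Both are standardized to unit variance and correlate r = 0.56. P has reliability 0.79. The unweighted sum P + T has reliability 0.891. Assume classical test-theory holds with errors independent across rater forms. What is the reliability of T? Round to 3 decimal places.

0.870

Var(P+T) = 2 + 2·0.56 = 3.120.
True-score variance = ρ_P + ρ_T + 2·0.56, so 0.891 = (0.79 + ρ_T + 1.12) / 3.120.
ρ_T = 0.891·3.120 − 0.79 − 1.12 = 0.870.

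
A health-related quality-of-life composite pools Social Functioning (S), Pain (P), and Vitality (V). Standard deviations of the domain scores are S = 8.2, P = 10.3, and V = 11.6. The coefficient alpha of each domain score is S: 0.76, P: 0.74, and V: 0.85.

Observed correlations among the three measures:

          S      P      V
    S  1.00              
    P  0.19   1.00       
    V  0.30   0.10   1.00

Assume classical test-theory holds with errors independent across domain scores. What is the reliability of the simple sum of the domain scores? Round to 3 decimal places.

0.848

Var(S+P+V) = 8.2² + 10.3² + 11.6² + 2·[8.2·10.3·0.19 + 8.2·11.6·0.30 + 10.3·11.6·0.10] = 307.89 + 113.063 = 420.953.
Under uncorrelated errors the observed covariances equal the true-score covariances, so only the own-variance terms attenuate.
True-score variance = [8.2²·0.76 + 10.3²·0.74 + 11.6²·0.85] + 113.063 = 243.985 + 113.063 = 357.048.
Reliability = 357.048 / 420.953 = 0.848.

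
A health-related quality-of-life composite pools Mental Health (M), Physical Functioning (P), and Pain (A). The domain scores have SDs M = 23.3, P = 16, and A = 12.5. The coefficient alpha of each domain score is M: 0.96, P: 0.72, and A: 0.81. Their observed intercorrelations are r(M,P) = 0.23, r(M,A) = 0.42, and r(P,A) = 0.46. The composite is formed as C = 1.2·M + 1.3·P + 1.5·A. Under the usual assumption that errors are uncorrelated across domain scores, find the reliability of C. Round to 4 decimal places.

0.9167

Var(C) = 1.2²·23.3² + 1.3²·16² + 1.5²·12.5² + 2·[1.56·23.3·16·0.23 + 1.8·23.3·12.5·0.42 + 1.95·16·12.5·0.46] = 1565.96 + 1066.69 = 2632.66.
Under uncorrelated errors the observed covariances equal the true-score covariances, so only the own-variance terms attenuate.
True-score variance = [1.2²·23.3²·0.96 + 1.3²·16²·0.72 + 1.5²·12.5²·0.81] + 1066.69 = 1346.76 + 1066.69 = 2413.45.
Reliability = 2413.45 / 2632.66 = 0.9167.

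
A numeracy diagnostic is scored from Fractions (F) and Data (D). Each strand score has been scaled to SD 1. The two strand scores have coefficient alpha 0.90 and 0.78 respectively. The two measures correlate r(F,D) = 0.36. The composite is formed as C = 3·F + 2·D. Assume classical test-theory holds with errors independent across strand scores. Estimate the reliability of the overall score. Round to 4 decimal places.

Var(C) = 3² + 2² + 2·[6·0.36] = 13 + 4.32 = 17.32.
With uncorrelated errors the cross-covariances are all true-score covariance, so they carry over unchanged; only the diagonal terms shrink to ρᵢσᵢ².
True-score variance = [3²·0.90 + 2²·0.78] + 4.32 = 11.22 + 4.32 = 15.54.
Reliability = 15.54 / 17.32 = 0.8972.

0.8972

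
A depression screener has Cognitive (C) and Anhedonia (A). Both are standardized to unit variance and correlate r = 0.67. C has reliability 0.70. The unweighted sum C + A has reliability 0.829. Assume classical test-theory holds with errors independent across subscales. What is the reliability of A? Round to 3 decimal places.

Var(C+A) = 2 + 2·0.67 = 3.340.
True-score variance = ρ_C + ρ_A + 2·0.67, so 0.829 = (0.70 + ρ_A + 1.34) / 3.340.
ρ_A = 0.829·3.340 − 0.70 − 1.34 = 0.729.

0.729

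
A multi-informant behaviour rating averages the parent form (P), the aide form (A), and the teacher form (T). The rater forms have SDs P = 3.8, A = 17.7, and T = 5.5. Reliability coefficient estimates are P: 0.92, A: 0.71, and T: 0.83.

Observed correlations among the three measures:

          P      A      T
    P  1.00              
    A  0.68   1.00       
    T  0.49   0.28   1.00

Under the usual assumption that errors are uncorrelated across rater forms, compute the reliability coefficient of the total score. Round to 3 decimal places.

Var(P+A+T) = 3.8² + 17.7² + 5.5² + 2·[3.8·17.7·0.68 + 3.8·5.5·0.49 + 17.7·5.5·0.28] = 357.98 + 166.472 = 524.452.
Under uncorrelated errors the observed covariances equal the true-score covariances, so only the own-variance terms attenuate.
True-score variance = [3.8²·0.92 + 17.7²·0.71 + 5.5²·0.83] + 166.472 = 260.828 + 166.472 = 427.3.
Reliability = 427.3 / 524.452 = 0.815.

0.815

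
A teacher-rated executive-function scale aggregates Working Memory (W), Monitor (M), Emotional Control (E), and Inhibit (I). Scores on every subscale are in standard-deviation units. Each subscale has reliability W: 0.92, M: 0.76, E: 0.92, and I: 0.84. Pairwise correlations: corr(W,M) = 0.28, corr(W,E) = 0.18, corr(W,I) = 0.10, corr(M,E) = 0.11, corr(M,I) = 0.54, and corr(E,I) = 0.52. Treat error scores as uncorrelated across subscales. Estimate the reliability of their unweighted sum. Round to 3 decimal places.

0.925

Var(W+M+E+I) = 4 + 2·[0.28 + 0.18 + 0.10 + 0.11 + 0.54 + 0.52] = 4 + 3.46 = 7.46.
Because errors are independent across components, Cov(Tᵢ,Tⱼ) = Cov(Xᵢ,Xⱼ); the off-diagonal part of the true-score variance is the same as above.
True-score variance = [0.92 + 0.76 + 0.92 + 0.84] + 3.46 = 3.44 + 3.46 = 6.9.
Reliability = 6.9 / 7.46 = 0.925.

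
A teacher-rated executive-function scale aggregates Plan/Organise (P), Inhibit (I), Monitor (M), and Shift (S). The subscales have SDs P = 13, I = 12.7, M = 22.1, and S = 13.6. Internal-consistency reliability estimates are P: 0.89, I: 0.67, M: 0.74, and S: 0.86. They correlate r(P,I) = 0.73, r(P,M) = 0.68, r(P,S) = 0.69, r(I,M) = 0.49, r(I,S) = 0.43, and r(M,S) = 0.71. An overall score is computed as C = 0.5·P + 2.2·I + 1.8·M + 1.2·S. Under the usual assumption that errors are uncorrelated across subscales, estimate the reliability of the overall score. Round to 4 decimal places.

Var(C) = 0.5²·13² + 2.2²·12.7² + 1.8²·22.1² + 1.2²·13.6² + 2·[1.1·13·12.7·0.73 + 0.9·13·22.1·0.68 + 0.6·13·13.6·0.69 + 3.96·12.7·22.1·0.49 + 2.64·12.7·13.6·0.43 + 2.16·22.1·13.6·0.71] = 2671.68 + 3166.44 = 5838.13.
Because errors are independent across components, Cov(Tᵢ,Tⱼ) = Cov(Xᵢ,Xⱼ); the off-diagonal part of the true-score variance is the same as above.
True-score variance = [0.5²·13²·0.89 + 2.2²·12.7²·0.67 + 1.8²·22.1²·0.74 + 1.2²·13.6²·0.86] + 3166.44 = 1960.7 + 3166.44 = 5127.14.
Reliability = 5127.14 / 5838.13 = 0.8782.

0.8782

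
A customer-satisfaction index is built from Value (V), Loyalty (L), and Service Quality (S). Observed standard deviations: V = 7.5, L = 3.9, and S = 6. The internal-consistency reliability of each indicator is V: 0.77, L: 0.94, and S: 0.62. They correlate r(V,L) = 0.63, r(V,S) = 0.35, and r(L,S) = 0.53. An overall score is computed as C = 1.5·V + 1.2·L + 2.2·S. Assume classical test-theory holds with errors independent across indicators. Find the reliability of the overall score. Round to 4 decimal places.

0.8270

Var(C) = 1.5²·7.5² + 1.2²·3.9² + 2.2²·6² + 2·[1.8·7.5·3.9·0.63 + 3.3·7.5·6·0.35 + 2.64·3.9·6·0.53] = 322.705 + 235.772 = 558.476.
With uncorrelated errors the cross-covariances are all true-score covariance, so they carry over unchanged; only the diagonal terms shrink to ρᵢσᵢ².
True-score variance = [1.5²·7.5²·0.77 + 1.2²·3.9²·0.94 + 2.2²·6²·0.62] + 235.772 = 226.07 + 235.772 = 461.842.
Reliability = 461.842 / 558.476 = 0.8270.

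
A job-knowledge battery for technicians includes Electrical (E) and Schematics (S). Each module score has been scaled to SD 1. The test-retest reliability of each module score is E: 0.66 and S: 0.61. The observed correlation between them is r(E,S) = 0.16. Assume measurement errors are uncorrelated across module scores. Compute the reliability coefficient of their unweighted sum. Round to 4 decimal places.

0.6853

Var(E+S) = 2 + 2·[0.16] = 2 + 0.32 = 2.32.
With uncorrelated errors the cross-covariances are all true-score covariance, so they carry over unchanged; only the diagonal terms shrink to ρᵢσᵢ².
True-score variance = [0.66 + 0.61] + 0.32 = 1.27 + 0.32 = 1.59.
Reliability = 1.59 / 2.32 = 0.6853.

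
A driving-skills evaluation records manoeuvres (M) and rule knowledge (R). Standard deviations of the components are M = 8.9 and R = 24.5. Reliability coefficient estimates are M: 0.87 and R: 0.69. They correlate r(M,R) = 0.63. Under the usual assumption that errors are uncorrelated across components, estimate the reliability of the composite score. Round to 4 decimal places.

Var(M+R) = 8.9² + 24.5² + 2·[8.9·24.5·0.63] = 679.46 + 274.743 = 954.203.
Under uncorrelated errors the observed covariances equal the true-score covariances, so only the own-variance terms attenuate.
True-score variance = [8.9²·0.87 + 24.5²·0.69] + 274.743 = 483.085 + 274.743 = 757.828.
Reliability = 757.828 / 954.203 = 0.7942.

0.7942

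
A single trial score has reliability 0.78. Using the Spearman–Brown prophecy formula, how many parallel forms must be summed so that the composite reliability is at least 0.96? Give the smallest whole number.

k ≥ ρ*(1−ρ₁)/(ρ₁(1−ρ*)) = 0.96·0.22 / (0.78·0.04) = 6.769.
Smallest integer k = 7.

7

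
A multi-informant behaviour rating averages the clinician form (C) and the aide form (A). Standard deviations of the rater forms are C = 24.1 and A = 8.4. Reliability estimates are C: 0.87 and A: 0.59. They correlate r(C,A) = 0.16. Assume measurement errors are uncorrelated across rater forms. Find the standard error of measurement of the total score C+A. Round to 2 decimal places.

10.22

Var(total) = 651.37 + 64.7808 = 716.151.
True-score variance = 546.935 + 64.7808 = 611.716, so reliability = 0.8542.
Error variance = 716.151 − 611.716 = 104.435; SEM = √104.435 = 10.22.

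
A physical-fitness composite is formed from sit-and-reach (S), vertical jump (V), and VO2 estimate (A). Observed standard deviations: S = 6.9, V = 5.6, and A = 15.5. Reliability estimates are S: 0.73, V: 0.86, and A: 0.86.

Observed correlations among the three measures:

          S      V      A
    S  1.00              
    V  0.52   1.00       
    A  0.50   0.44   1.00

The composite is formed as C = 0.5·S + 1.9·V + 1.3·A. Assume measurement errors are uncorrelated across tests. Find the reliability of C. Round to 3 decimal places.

0.908

Var(C) = 0.5²·6.9² + 1.9²·5.6² + 1.3²·15.5² + 2·[0.95·6.9·5.6·0.52 + 0.65·6.9·15.5·0.50 + 2.47·5.6·15.5·0.44] = 531.135 + 296.362 = 827.497.
Because errors are independent across components, Cov(Tᵢ,Tⱼ) = Cov(Xᵢ,Xⱼ); the off-diagonal part of the true-score variance is the same as above.
True-score variance = [0.5²·6.9²·0.73 + 1.9²·5.6²·0.86 + 1.3²·15.5²·0.86] + 296.362 = 455.228 + 296.362 = 751.591.
Reliability = 751.591 / 827.497 = 0.908.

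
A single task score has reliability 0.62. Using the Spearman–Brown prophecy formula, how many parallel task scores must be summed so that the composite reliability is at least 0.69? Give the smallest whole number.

2

k ≥ ρ*(1−ρ₁)/(ρ₁(1−ρ*)) = 0.69·0.38 / (0.62·0.31) = 1.364.
Smallest integer k = 2.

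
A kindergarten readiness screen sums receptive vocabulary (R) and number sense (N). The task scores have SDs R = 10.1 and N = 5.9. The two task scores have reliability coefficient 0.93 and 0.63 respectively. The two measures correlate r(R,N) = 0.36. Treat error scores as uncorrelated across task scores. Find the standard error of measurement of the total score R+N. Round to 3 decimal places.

Var(total) = 136.82 + 42.9048 = 179.725.
True-score variance = 116.8 + 42.9048 = 159.704, so reliability = 0.8886.
Error variance = 179.725 − 159.704 = 20.0204; SEM = √20.0204 = 4.474.

4.474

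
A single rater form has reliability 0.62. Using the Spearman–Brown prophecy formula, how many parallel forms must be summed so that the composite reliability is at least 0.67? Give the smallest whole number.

2

k ≥ ρ*(1−ρ₁)/(ρ₁(1−ρ*)) = 0.67·0.38 / (0.62·0.33) = 1.244.
Smallest integer k = 2.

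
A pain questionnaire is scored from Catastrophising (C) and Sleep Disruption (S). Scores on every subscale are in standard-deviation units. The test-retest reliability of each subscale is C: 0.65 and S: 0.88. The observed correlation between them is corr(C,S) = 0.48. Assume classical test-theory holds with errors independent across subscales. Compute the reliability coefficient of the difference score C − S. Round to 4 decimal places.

Var(C−S) = 1 + 1 − 2·0.48 = 2 − 0.96 = 1.04.
With uncorrelated errors the cross-covariances are all true-score covariance, so they carry over unchanged; only the diagonal terms shrink to ρᵢσᵢ².
True-score variance = [0.65 + 0.88] − 0.96 = 1.53 − 0.96 = 0.57.
Reliability = 0.57 / 1.04 = 0.5481.

0.5481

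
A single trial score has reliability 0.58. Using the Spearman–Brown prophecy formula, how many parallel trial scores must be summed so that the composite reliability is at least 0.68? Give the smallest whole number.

2

k ≥ ρ*(1−ρ₁)/(ρ₁(1−ρ*)) = 0.68·0.42 / (0.58·0.32) = 1.539.
Smallest integer k = 2.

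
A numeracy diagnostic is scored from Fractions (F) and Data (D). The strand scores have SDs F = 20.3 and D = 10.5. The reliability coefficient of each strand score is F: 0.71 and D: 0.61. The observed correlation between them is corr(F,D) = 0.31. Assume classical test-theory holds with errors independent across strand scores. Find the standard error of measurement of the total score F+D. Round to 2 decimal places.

Var(total) = 522.34 + 132.153 = 654.493.
True-score variance = 359.836 + 132.153 = 491.989, so reliability = 0.7517.
Error variance = 654.493 − 491.989 = 162.504; SEM = √162.504 = 12.75.

12.75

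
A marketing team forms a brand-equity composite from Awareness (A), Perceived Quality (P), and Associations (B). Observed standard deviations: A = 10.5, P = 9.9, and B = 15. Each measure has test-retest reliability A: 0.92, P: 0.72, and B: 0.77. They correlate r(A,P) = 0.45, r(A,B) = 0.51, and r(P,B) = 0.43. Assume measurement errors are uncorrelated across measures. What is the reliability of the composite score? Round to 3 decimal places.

0.892

Var(A+P+B) = 10.5² + 9.9² + 15² + 2·[10.5·9.9·0.45 + 10.5·15·0.51 + 9.9·15·0.43] = 433.26 + 381.915 = 815.175.
Because errors are independent across components, Cov(Tᵢ,Tⱼ) = Cov(Xᵢ,Xⱼ); the off-diagonal part of the true-score variance is the same as above.
True-score variance = [10.5²·0.92 + 9.9²·0.72 + 15²·0.77] + 381.915 = 345.247 + 381.915 = 727.162.
Reliability = 727.162 / 815.175 = 0.892.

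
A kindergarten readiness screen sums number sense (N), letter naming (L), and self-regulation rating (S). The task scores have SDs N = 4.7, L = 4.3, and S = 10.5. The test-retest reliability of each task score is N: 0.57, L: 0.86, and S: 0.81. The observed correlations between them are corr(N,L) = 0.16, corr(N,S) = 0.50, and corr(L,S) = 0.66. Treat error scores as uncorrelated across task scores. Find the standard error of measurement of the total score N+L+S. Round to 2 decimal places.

Var(total) = 150.83 + 115.415 = 266.245.
True-score variance = 117.795 + 115.415 = 233.21, so reliability = 0.8759.
Error variance = 266.245 − 233.21 = 33.0348; SEM = √33.0348 = 5.75.

5.75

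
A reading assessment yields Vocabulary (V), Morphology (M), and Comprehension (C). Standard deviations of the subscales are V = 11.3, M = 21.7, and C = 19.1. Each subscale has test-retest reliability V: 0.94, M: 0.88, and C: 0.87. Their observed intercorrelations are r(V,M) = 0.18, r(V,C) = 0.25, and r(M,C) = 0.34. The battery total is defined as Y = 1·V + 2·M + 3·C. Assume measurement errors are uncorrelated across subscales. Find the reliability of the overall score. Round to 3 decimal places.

0.912

Var(Y) = 11.3² + 2²·21.7² + 3²·19.1² + 2·[2·11.3·21.7·0.18 + 3·11.3·19.1·0.25 + 6·21.7·19.1·0.34] = 5294.54 + 2191.33 = 7485.87.
Under uncorrelated errors the observed covariances equal the true-score covariances, so only the own-variance terms attenuate.
True-score variance = [11.3²·0.94 + 2²·21.7²·0.88 + 3²·19.1²·0.87] + 2191.33 = 4634.02 + 2191.33 = 6825.36.
Reliability = 6825.36 / 7485.87 = 0.912.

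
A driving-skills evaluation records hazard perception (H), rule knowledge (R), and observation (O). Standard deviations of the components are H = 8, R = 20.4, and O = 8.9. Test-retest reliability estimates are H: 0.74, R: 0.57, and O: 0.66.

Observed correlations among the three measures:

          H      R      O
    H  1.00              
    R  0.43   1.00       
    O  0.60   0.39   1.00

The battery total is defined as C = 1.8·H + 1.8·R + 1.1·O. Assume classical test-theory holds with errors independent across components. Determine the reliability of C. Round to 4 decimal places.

Var(C) = 1.8²·8² + 1.8²·20.4² + 1.1²·8.9² + 2·[3.24·8·20.4·0.43 + 1.98·8·8.9·0.60 + 1.98·20.4·8.9·0.39] = 1651.56 + 904.313 = 2555.88.
With uncorrelated errors the cross-covariances are all true-score covariance, so they carry over unchanged; only the diagonal terms shrink to ρᵢσᵢ².
True-score variance = [1.8²·8²·0.74 + 1.8²·20.4²·0.57 + 1.1²·8.9²·0.66] + 904.313 = 985.268 + 904.313 = 1889.58.
Reliability = 1889.58 / 2555.88 = 0.7393.

0.7393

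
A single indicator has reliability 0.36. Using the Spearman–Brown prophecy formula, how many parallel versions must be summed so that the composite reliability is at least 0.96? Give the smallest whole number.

43

k ≥ ρ*(1−ρ₁)/(ρ₁(1−ρ*)) = 0.96·0.64 / (0.36·0.04) = 42.667.
Smallest integer k = 43.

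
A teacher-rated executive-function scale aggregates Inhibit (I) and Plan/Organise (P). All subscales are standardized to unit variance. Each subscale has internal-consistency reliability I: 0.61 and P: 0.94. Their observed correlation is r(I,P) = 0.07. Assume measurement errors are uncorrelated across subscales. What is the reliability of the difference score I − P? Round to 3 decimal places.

Var(I−P) = 1 + 1 − 2·0.07 = 2 − 0.14 = 1.86.
Because errors are independent across components, Cov(Tᵢ,Tⱼ) = Cov(Xᵢ,Xⱼ); the off-diagonal part of the true-score variance is the same as above.
True-score variance = [0.61 + 0.94] − 0.14 = 1.55 − 0.14 = 1.41.
Reliability = 1.41 / 1.86 = 0.758.

0.758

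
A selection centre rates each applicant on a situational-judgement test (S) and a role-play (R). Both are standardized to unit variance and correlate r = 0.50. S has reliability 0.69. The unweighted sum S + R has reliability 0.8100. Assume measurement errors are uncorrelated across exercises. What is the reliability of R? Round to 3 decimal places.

0.740

Var(S+R) = 2 + 2·0.50 = 3.000.
True-score variance = ρ_S + ρ_R + 2·0.50, so 0.8100 = (0.69 + ρ_R + 1.00) / 3.000.
ρ_R = 0.8100·3.000 − 0.69 − 1.00 = 0.740.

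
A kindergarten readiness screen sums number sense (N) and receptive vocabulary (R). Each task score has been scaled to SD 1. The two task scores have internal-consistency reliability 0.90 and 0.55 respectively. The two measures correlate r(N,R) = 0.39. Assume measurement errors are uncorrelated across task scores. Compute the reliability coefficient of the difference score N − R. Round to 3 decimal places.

Var(N−R) = 1 + 1 − 2·0.39 = 2 − 0.78 = 1.22.
Because errors are independent across components, Cov(Tᵢ,Tⱼ) = Cov(Xᵢ,Xⱼ); the off-diagonal part of the true-score variance is the same as above.
True-score variance = [0.90 + 0.55] − 0.78 = 1.45 − 0.78 = 0.67.
Reliability = 0.67 / 1.22 = 0.549.

0.549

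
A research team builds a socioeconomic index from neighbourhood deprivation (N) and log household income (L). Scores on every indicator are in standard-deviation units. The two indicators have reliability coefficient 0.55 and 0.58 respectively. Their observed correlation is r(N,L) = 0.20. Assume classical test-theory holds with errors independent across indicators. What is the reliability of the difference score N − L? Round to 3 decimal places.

Var(N−L) = 1 + 1 − 2·0.20 = 2 − 0.4 = 1.6.
With uncorrelated errors the cross-covariances are all true-score covariance, so they carry over unchanged; only the diagonal terms shrink to ρᵢσᵢ².
True-score variance = [0.55 + 0.58] − 0.4 = 1.13 − 0.4 = 0.73.
Reliability = 0.73 / 1.6 = 0.456.

0.456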